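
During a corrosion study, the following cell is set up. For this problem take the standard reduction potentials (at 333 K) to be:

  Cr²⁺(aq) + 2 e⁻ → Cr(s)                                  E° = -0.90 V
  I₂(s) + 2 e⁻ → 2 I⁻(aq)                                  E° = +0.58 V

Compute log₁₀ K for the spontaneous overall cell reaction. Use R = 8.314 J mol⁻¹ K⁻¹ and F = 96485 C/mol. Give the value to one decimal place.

Cathode: I₂/I⁻; anode: Cr²⁺/Cr. E°cell = (+0.58) − (-0.90) = +1.48 V, with n = 2.
ΔG° = −nFE° = −RT ln K, so ln K = nFE°/(RT) = (2)(96485)(+1.48) / ((8.314)(333)) = 103.157.
log₁₀ K = 103.157 / ln 10 = 44.8.

44.8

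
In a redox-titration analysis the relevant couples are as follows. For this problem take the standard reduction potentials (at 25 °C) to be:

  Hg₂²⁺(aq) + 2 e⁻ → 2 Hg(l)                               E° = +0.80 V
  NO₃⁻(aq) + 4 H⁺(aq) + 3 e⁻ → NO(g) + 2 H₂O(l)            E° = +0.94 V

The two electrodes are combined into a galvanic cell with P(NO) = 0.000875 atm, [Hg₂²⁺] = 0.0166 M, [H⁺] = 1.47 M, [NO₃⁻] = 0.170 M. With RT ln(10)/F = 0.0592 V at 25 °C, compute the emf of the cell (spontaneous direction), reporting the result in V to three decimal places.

+0.251 V

NO₃⁻/NO is the cathode (higher E°), Hg₂²⁺/Hg the anode: E°cell = +0.94 − (+0.80) = +0.14 V, n = 6.
Overall: 2 NO₃⁻(aq) + 8 H⁺(aq) + 6 Hg(l) → 2 NO(g) + 4 H₂O(l) + 3 Hg₂²⁺(aq)
Q = P(NO)^2·[Hg₂²⁺]^3 / ([NO₃⁻]^2·[H⁺]^8); log Q = -11.255.
E = E° − (0.0592/n) log Q = +0.14 − (0.0592/6)(-11.255) = +0.251 V.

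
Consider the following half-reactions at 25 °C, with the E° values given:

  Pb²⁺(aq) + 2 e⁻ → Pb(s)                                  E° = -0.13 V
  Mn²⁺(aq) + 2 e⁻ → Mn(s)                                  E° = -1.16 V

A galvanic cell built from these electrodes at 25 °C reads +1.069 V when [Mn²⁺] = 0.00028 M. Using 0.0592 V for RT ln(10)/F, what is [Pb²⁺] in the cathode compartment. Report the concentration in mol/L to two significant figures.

Pb²⁺/Pb is the cathode, Mn²⁺/Mn the anode: E°cell = +1.03 V, n = 2.
Overall reaction: Pb²⁺(aq) + Mn(s) → Pb(s) + Mn²⁺(aq); Q = [Mn²⁺]^1/[Pb²⁺]^1.
From E = E° − (0.0592/n) log Q: log Q = (E° − E)·n/0.0592 = (+1.03 − (+1.069))·2/0.0592 = -1.3176.
So 1·log[Pb²⁺] = 1·log(0.00028) − log Q = -3.5528 − (-1.3176) = -2.2352; [Pb²⁺] = 10^(-2.2352) ≈ 0.0058 M.

0.0058 M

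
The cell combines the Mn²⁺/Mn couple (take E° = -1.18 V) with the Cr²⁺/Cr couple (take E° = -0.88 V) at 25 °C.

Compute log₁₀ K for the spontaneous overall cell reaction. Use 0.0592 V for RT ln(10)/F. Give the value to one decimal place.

Cathode: Cr²⁺/Cr; anode: Mn²⁺/Mn. E°cell = +0.30 V, n = 2.
log K = nE°cell / 0.0592 = (2)(+0.30) / 0.0592 = 10.1.

10.1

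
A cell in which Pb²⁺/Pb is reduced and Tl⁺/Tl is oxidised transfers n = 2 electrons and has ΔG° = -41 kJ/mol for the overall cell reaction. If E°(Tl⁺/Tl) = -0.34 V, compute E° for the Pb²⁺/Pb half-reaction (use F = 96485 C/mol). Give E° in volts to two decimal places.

-0.13 V

E°cell = −ΔG°/(nF) = −(-41×10³)/((2)(96485)) = +0.212 V.
Since Pb²⁺/Pb is the cathode and Tl⁺/Tl the anode, E°cell = E°(Pb²⁺/Pb) − E°(Tl⁺/Tl).
So E°(Pb²⁺/Pb) = E°cell + E°(Tl⁺/Tl) = +0.212 + (-0.34) = -0.13 V.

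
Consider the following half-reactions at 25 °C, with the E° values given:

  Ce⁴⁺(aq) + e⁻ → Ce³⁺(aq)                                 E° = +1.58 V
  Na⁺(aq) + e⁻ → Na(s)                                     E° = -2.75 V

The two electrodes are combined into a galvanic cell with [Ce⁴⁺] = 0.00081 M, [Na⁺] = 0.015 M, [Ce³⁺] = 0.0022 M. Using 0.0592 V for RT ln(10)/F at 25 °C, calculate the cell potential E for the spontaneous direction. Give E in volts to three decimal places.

+4.412 V

Ce⁴⁺/Ce³⁺ is the cathode (higher E°), Na⁺/Na the anode: E°cell = +1.58 − (-2.75) = +4.33 V, n = 1.
Overall: Ce⁴⁺(aq) + Na(s) → Ce³⁺(aq) + Na⁺(aq)
Q = [Ce³⁺]·[Na⁺] / ([Ce⁴⁺]); log Q = -1.390.
E = E° − (0.0592/n) log Q = +4.33 − (0.0592/1)(-1.390) = +4.412 V.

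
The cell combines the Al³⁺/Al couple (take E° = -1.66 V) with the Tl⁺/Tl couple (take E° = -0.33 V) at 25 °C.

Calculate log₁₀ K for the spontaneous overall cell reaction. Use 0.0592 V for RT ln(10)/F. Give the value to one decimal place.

Cathode: Tl⁺/Tl; anode: Al³⁺/Al. E°cell = +1.33 V, n = 3.
log K = nE°cell / 0.0592 = (3)(+1.33) / 0.0592 = 67.4.

67.4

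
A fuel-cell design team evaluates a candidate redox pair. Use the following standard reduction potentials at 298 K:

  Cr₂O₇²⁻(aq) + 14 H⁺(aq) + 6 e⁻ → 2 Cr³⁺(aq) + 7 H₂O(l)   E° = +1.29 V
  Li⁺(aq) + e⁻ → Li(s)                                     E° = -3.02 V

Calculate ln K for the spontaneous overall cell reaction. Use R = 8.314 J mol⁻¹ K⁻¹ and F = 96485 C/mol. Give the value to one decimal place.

Cathode: Cr₂O₇²⁻/Cr³⁺; anode: Li⁺/Li. E°cell = (+1.29) − (-3.02) = +4.31 V, with n = 6.
ΔG° = −nFE° = −RT ln K, so ln K = nFE°/(RT) = (6)(96485)(+4.31) / ((8.314)(298)) = 1007.076.

1007.1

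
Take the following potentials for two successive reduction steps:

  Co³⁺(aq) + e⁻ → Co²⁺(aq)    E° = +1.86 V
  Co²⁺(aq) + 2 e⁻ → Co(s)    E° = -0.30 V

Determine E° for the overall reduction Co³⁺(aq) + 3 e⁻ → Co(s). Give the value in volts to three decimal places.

+0.420 V

Standard free energies of sequential steps add: ΔG°₃ = ΔG°₁ + ΔG°₂, so n₃E°₃ = n₁E°₁ + n₂E°₂.
E°₃ = (1×+1.86 + 2×-0.30) / 3 = (+1.260) / 3 = +0.420 V.
Simply averaging or adding the two E° values would be wrong; the electron-weighted sum is required.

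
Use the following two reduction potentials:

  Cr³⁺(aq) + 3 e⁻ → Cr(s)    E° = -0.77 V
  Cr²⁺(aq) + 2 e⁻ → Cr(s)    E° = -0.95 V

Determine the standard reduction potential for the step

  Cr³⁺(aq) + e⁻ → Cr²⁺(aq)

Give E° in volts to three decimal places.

Sequential free energies add, so n₃E°₃ = n₁E°₁ + n₂E°₂.
With n₃ = 3, and the known step contributing 2×(-0.95) V, the unknown satisfies 1·E° = 3×(-0.77) − 2×(-0.95) = -0.410.
E° = -0.410 / 1 = -0.410 V.

-0.410 V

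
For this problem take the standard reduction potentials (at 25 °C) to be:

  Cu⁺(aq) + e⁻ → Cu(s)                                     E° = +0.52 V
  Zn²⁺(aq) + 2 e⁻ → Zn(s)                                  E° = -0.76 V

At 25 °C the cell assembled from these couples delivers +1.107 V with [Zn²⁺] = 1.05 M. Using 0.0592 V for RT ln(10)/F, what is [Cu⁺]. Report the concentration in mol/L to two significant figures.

Cu⁺/Cu is the cathode, Zn²⁺/Zn the anode: E°cell = +1.28 V, n = 2.
Overall reaction: 2 Cu⁺(aq) + Zn(s) → 2 Cu(s) + Zn²⁺(aq); Q = [Zn²⁺]^1/[Cu⁺]^2.
From E = E° − (0.0592/n) log Q: log Q = (E° − E)·n/0.0592 = (+1.28 − (+1.107))·2/0.0592 = 5.8446.
So 2·log[Cu⁺] = 1·log(1.05) − log Q = 0.0212 − (5.8446) = -5.8234; log[Cu⁺] = -5.8234 / 2 = -2.9117; [Cu⁺] = 10^(-2.9117) ≈ 0.0012 M.

0.0012 M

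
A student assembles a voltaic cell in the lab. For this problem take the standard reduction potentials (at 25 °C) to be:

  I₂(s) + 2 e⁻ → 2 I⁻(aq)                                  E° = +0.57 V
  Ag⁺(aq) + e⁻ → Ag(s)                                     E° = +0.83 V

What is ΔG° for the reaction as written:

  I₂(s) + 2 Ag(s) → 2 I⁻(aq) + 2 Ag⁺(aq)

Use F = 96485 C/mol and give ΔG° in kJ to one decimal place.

+50.2 kJ

As written, I₂/I⁻ is reduced (cathode) and Ag⁺/Ag is oxidised (anode), so E°cell = (+0.57) − (+0.83) = -0.26 V.
Balancing electrons gives n = 2.
ΔG° = −nFE° = −(2)(96485)(-0.26) = 50,172 J = +50.2 kJ.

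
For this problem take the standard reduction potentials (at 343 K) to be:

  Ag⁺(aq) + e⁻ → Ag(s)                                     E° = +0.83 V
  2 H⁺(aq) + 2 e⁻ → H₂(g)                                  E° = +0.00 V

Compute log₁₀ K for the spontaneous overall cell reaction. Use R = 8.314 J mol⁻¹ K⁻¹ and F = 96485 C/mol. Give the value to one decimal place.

24.4

Cathode: Ag⁺/Ag; anode: H⁺/H₂. E°cell = (+0.83) − (+0.00) = +0.83 V, with n = 2.
ΔG° = −nFE° = −RT ln K, so ln K = nFE°/(RT) = (2)(96485)(+0.83) / ((8.314)(343)) = 56.165.
log₁₀ K = 56.165 / ln 10 = 24.4.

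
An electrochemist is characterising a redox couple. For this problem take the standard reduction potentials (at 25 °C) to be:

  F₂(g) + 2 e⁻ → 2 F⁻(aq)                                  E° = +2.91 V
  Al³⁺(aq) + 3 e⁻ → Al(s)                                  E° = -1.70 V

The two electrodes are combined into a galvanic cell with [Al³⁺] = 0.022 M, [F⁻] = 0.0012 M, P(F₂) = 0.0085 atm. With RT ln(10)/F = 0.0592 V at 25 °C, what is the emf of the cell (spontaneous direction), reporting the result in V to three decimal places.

+4.754 V

F₂/F⁻ is the cathode (higher E°), Al³⁺/Al the anode: E°cell = +2.91 − (-1.70) = +4.61 V, n = 6.
Overall: 3 F₂(g) + 2 Al(s) → 6 F⁻(aq) + 2 Al³⁺(aq)
Q = [F⁻]^6·[Al³⁺]^2 / (P(F₂)^3); log Q = -14.628.
E = E° − (0.0592/n) log Q = +4.61 − (0.0592/6)(-14.628) = +4.754 V.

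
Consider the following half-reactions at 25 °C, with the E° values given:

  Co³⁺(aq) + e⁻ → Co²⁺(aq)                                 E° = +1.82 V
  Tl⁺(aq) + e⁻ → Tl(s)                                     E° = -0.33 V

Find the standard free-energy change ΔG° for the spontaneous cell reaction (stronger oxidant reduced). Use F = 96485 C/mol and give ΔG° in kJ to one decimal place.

-207.4 kJ

Co³⁺/Co²⁺ (E° = +1.82 V) is the cathode; Tl⁺/Tl (E° = -0.33 V) is the anode, so E°cell = +2.15 V.
Balancing electrons gives n = 1 (lcm of 1 and 1).
ΔG° = −nFE° = −(1)(96485)(+2.15) = -207,443 J = -207.4 kJ.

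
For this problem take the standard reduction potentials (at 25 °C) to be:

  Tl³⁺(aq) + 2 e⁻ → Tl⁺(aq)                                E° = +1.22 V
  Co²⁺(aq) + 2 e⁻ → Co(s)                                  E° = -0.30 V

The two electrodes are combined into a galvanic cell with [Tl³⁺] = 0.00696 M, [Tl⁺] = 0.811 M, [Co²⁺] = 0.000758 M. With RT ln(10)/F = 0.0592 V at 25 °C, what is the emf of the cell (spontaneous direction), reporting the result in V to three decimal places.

Tl³⁺/Tl⁺ is the cathode (higher E°), Co²⁺/Co the anode: E°cell = +1.22 − (-0.30) = +1.52 V, n = 2.
Overall: Tl³⁺(aq) + Co(s) → Tl⁺(aq) + Co²⁺(aq)
Q = [Tl⁺]·[Co²⁺] / ([Tl³⁺]); log Q = -1.054.
E = E° − (0.0592/n) log Q = +1.52 − (0.0592/2)(-1.054) = +1.551 V.

+1.551 V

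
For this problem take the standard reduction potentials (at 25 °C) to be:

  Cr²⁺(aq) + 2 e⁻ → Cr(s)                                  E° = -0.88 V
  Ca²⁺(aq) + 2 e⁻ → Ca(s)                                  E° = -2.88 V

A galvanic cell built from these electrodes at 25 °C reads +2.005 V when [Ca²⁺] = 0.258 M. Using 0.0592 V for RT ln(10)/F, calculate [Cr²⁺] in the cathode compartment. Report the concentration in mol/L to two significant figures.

Cr²⁺/Cr is the cathode, Ca²⁺/Ca the anode: E°cell = +2.00 V, n = 2.
Overall reaction: Cr²⁺(aq) + Ca(s) → Cr(s) + Ca²⁺(aq); Q = [Ca²⁺]^1/[Cr²⁺]^1.
From E = E° − (0.0592/n) log Q: log Q = (E° − E)·n/0.0592 = (+2.00 − (+2.005))·2/0.0592 = -0.1689.
So 1·log[Cr²⁺] = 1·log(0.258) − log Q = -0.5884 − (-0.1689) = -0.4195; [Cr²⁺] = 10^(-0.4195) ≈ 0.38 M.

0.38 M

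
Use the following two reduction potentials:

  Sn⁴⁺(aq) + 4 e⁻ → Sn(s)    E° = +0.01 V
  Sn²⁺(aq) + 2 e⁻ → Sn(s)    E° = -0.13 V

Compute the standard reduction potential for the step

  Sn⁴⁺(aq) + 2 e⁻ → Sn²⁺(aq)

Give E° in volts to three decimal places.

Sequential free energies add, so n₃E°₃ = n₁E°₁ + n₂E°₂.
With n₃ = 4, and the known step contributing 2×(-0.13) V, the unknown satisfies 2·E° = 4×(+0.01) − 2×(-0.13) = +0.300.
E° = +0.300 / 2 = +0.150 V.

+0.150 V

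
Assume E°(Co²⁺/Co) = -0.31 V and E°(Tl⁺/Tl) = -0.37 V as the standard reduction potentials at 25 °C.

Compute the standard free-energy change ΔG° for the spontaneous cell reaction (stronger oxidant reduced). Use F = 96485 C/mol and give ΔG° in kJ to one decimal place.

-11.6 kJ

Co²⁺/Co (E° = -0.31 V) is the cathode; Tl⁺/Tl (E° = -0.37 V) is the anode, so E°cell = +0.06 V.
Balancing electrons gives n = 2 (lcm of 2 and 1).
ΔG° = −nFE° = −(2)(96485)(+0.06) = -11,578 J = -11.6 kJ.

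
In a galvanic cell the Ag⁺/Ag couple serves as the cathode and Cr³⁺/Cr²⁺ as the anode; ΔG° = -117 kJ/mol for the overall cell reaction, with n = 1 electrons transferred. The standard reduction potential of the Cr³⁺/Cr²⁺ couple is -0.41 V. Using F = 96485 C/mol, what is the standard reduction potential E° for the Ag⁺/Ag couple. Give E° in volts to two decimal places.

E°cell = −ΔG°/(nF) = −(-117×10³)/((1)(96485)) = +1.213 V.
Since Ag⁺/Ag is the cathode and Cr³⁺/Cr²⁺ the anode, E°cell = E°(Ag⁺/Ag) − E°(Cr³⁺/Cr²⁺).
So E°(Ag⁺/Ag) = E°cell + E°(Cr³⁺/Cr²⁺) = +1.213 + (-0.41) = +0.80 V.

+0.80 V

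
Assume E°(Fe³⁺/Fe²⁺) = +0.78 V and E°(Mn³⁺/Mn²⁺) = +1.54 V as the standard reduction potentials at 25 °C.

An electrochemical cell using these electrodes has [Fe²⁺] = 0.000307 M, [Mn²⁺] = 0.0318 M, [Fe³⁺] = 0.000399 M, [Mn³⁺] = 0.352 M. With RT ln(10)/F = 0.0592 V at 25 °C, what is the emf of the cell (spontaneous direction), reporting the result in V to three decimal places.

Mn³⁺/Mn²⁺ is the cathode (higher E°), Fe³⁺/Fe²⁺ the anode: E°cell = +1.54 − (+0.78) = +0.76 V, n = 1.
Overall: Mn³⁺(aq) + Fe²⁺(aq) → Mn²⁺(aq) + Fe³⁺(aq)
Q = [Mn²⁺]·[Fe³⁺] / ([Mn³⁺]·[Fe²⁺]); log Q = -0.930.
E = E° − (0.0592/n) log Q = +0.76 − (0.0592/1)(-0.930) = +0.815 V.

+0.815 V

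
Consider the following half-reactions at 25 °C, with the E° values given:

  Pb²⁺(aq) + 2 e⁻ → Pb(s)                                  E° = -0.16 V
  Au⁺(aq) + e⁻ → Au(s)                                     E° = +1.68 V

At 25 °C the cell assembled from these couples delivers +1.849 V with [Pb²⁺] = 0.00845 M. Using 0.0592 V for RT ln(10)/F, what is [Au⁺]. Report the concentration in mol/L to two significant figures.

Au⁺/Au is the cathode, Pb²⁺/Pb the anode: E°cell = +1.84 V, n = 2.
Overall reaction: 2 Au⁺(aq) + Pb(s) → 2 Au(s) + Pb²⁺(aq); Q = [Pb²⁺]^1/[Au⁺]^2.
From E = E° − (0.0592/n) log Q: log Q = (E° − E)·n/0.0592 = (+1.84 − (+1.849))·2/0.0592 = -0.3041.
So 2·log[Au⁺] = 1·log(0.00845) − log Q = -2.0731 − (-0.3041) = -1.7690; log[Au⁺] = -1.7690 / 2 = -0.8845; [Au⁺] = 10^(-0.8845) ≈ 0.13 M.

0.13 M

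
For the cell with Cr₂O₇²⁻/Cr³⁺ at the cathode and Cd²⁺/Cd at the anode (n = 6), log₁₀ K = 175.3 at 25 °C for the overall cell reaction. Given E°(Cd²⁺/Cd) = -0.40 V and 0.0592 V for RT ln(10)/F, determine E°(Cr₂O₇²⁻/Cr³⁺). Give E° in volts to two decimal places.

+1.33 V

E°cell = (0.0592/n)·log K = (0.0592/6)(175.3) = +1.730 V.
Since Cr₂O₇²⁻/Cr³⁺ is the cathode and Cd²⁺/Cd the anode, E°cell = E°(Cr₂O₇²⁻/Cr³⁺) − E°(Cd²⁺/Cd).
So E°(Cr₂O₇²⁻/Cr³⁺) = E°cell + E°(Cd²⁺/Cd) = +1.730 + (-0.40) = +1.33 V.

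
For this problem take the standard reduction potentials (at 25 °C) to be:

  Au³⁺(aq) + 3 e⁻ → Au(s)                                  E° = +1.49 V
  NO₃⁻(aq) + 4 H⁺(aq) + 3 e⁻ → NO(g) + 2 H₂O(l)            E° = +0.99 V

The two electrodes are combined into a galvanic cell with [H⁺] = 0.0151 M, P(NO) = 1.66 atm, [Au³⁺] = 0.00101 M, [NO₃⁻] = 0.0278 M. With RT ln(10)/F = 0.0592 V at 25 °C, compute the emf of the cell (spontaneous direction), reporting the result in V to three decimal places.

Au³⁺/Au is the cathode (higher E°), NO₃⁻/NO the anode: E°cell = +1.49 − (+0.99) = +0.50 V, n = 3.
Overall: Au³⁺(aq) + NO(g) + 2 H₂O(l) → Au(s) + NO₃⁻(aq) + 4 H⁺(aq)
Q = [NO₃⁻]·[H⁺]^4 / ([Au³⁺]·P(NO)); log Q = -6.064.
E = E° − (0.0592/n) log Q = +0.50 − (0.0592/3)(-6.064) = +0.620 V.

+0.620 V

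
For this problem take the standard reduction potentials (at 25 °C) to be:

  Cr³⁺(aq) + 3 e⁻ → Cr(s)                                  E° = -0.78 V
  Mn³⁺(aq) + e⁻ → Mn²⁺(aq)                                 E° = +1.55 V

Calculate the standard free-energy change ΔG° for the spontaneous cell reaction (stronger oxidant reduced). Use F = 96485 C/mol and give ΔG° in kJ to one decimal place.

Mn³⁺/Mn²⁺ (E° = +1.55 V) is the cathode; Cr³⁺/Cr (E° = -0.78 V) is the anode, so E°cell = +2.33 V.
Balancing electrons gives n = 3 (lcm of 1 and 3).
ΔG° = −nFE° = −(3)(96485)(+2.33) = -674,430 J = -674.4 kJ.

-674.4 kJ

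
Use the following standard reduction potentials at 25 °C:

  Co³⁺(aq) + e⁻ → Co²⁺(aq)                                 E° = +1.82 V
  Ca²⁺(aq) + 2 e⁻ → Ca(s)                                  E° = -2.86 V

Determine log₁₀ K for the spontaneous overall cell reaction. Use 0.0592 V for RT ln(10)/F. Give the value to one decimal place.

158.1

Cathode: Co³⁺/Co²⁺; anode: Ca²⁺/Ca. E°cell = +4.68 V, n = 2.
log K = nE°cell / 0.0592 = (2)(+4.68) / 0.0592 = 158.1.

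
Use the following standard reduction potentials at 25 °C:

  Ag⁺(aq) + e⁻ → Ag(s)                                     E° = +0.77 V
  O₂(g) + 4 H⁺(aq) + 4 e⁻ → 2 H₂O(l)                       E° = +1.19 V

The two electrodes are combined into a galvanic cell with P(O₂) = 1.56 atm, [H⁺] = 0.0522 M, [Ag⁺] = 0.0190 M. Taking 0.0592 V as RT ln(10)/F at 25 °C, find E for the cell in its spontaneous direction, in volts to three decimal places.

+0.449 V

O₂/H₂O is the cathode (higher E°), Ag⁺/Ag the anode: E°cell = +1.19 − (+0.77) = +0.42 V, n = 4.
Overall: O₂(g) + 4 H⁺(aq) + 4 Ag(s) → 2 H₂O(l) + 4 Ag⁺(aq)
Q = [Ag⁺]^4 / (P(O₂)·[H⁺]^4); log Q = -1.949.
E = E° − (0.0592/n) log Q = +0.42 − (0.0592/4)(-1.949) = +0.449 V.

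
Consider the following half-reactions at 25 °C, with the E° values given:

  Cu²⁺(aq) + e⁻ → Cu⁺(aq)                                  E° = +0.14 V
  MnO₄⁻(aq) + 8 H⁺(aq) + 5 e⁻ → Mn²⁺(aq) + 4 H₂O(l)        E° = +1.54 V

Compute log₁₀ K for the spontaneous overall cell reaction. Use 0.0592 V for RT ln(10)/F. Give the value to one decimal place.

Cathode: MnO₄⁻/Mn²⁺; anode: Cu²⁺/Cu⁺. E°cell = +1.40 V, n = 5.
log K = nE°cell / 0.0592 = (5)(+1.40) / 0.0592 = 118.2.

118.2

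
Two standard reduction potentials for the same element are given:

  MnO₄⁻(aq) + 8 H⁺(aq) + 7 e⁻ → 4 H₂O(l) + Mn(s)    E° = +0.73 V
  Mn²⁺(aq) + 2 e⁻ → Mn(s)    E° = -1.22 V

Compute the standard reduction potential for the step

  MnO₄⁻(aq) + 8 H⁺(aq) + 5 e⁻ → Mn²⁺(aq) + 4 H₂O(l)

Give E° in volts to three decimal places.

+1.510 V

Sequential free energies add, so n₃E°₃ = n₁E°₁ + n₂E°₂.
With n₃ = 7, and the known step contributing 2×(-1.22) V, the unknown satisfies 5·E° = 7×(+0.73) − 2×(-1.22) = +7.550.
E° = +7.550 / 5 = +1.510 V.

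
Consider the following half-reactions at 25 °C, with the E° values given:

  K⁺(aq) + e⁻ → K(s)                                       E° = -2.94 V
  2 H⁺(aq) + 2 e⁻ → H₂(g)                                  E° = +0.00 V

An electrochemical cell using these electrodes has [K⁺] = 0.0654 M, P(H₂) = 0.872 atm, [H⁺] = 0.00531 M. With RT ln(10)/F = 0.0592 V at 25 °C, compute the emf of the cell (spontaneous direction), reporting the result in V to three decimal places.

+2.877 V

H⁺/H₂ is the cathode (higher E°), K⁺/K the anode: E°cell = +0.00 − (-2.94) = +2.94 V, n = 2.
Overall: 2 H⁺(aq) + 2 K(s) → H₂(g) + 2 K⁺(aq)
Q = P(H₂)·[K⁺]^2 / ([H⁺]^2); log Q = 2.121.
E = E° − (0.0592/n) log Q = +2.94 − (0.0592/2)(2.121) = +2.877 V.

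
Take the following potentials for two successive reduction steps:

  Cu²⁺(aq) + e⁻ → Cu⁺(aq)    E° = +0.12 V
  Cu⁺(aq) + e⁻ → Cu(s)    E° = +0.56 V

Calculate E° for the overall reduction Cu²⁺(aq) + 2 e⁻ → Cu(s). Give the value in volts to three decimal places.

+0.340 V

Standard free energies of sequential steps add: ΔG°₃ = ΔG°₁ + ΔG°₂, so n₃E°₃ = n₁E°₁ + n₂E°₂.
E°₃ = (1×+0.12 + 1×+0.56) / 2 = (+0.680) / 2 = +0.340 V.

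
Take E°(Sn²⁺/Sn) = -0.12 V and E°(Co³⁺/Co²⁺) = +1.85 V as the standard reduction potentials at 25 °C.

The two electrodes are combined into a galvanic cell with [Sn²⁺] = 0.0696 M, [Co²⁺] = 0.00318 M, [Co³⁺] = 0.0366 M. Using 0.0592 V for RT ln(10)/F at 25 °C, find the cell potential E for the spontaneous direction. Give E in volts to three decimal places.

Co³⁺/Co²⁺ is the cathode (higher E°), Sn²⁺/Sn the anode: E°cell = +1.85 − (-0.12) = +1.97 V, n = 2.
Overall: 2 Co³⁺(aq) + Sn(s) → 2 Co²⁺(aq) + Sn²⁺(aq)
Q = [Co²⁺]^2·[Sn²⁺] / ([Co³⁺]^2); log Q = -3.279.
E = E° − (0.0592/n) log Q = +1.97 − (0.0592/2)(-3.279) = +2.067 V.

+2.067 V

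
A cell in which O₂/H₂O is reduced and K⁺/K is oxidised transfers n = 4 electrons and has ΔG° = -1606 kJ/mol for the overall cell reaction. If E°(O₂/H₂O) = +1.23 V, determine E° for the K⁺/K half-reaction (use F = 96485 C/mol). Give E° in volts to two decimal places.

-2.93 V

E°cell = −ΔG°/(nF) = −(-1606×10³)/((4)(96485)) = +4.161 V.
Since O₂/H₂O is the cathode and K⁺/K the anode, E°cell = E°(O₂/H₂O) − E°(K⁺/K).
So E°(K⁺/K) = E°(O₂/H₂O) − E°cell = (+1.23) − (+4.161) = -2.93 V.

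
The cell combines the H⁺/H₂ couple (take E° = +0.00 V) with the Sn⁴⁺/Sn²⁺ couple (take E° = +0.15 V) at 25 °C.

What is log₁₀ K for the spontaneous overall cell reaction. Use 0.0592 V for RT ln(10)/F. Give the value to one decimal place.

5.1

Cathode: Sn⁴⁺/Sn²⁺; anode: H⁺/H₂. E°cell = +0.15 V, n = 2.
log K = nE°cell / 0.0592 = (2)(+0.15) / 0.0592 = 5.1.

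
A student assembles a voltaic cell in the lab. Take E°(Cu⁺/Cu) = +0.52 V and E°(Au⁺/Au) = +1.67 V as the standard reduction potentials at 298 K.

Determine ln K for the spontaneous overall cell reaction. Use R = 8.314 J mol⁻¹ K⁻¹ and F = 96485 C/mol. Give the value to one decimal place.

44.8

Cathode: Au⁺/Au; anode: Cu⁺/Cu. E°cell = (+1.67) − (+0.52) = +1.15 V, with n = 1.
ΔG° = −nFE° = −RT ln K, so ln K = nFE°/(RT) = (1)(96485)(+1.15) / ((8.314)(298)) = 44.785.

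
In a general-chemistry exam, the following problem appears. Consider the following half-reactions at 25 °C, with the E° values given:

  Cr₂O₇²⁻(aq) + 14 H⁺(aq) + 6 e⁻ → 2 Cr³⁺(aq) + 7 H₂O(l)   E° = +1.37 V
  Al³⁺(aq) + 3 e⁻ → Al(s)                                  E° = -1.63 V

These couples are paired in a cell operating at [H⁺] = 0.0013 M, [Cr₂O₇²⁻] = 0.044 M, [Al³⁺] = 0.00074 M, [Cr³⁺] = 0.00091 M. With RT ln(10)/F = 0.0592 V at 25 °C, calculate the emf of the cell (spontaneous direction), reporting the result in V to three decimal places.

+2.710 V

Cr₂O₇²⁻/Cr³⁺ is the cathode (higher E°), Al³⁺/Al the anode: E°cell = +1.37 − (-1.63) = +3.00 V, n = 6.
Overall: Cr₂O₇²⁻(aq) + 14 H⁺(aq) + 2 Al(s) → 2 Cr³⁺(aq) + 7 H₂O(l) + 2 Al³⁺(aq)
Q = [Cr³⁺]^2·[Al³⁺]^2 / ([Cr₂O₇²⁻]·[H⁺]^14); log Q = 29.418.
E = E° − (0.0592/n) log Q = +3.00 − (0.0592/6)(29.418) = +2.710 V.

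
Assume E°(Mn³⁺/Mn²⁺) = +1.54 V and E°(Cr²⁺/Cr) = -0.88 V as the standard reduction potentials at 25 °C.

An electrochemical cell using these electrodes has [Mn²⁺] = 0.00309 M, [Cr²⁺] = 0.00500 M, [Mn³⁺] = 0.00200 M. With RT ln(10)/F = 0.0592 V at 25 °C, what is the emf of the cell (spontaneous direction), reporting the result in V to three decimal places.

Mn³⁺/Mn²⁺ is the cathode (higher E°), Cr²⁺/Cr the anode: E°cell = +1.54 − (-0.88) = +2.42 V, n = 2.
Overall: 2 Mn³⁺(aq) + Cr(s) → 2 Mn²⁺(aq) + Cr²⁺(aq)
Q = [Mn²⁺]^2·[Cr²⁺] / ([Mn³⁺]^2); log Q = -1.923.
E = E° − (0.0592/n) log Q = +2.42 − (0.0592/2)(-1.923) = +2.477 V.

+2.477 V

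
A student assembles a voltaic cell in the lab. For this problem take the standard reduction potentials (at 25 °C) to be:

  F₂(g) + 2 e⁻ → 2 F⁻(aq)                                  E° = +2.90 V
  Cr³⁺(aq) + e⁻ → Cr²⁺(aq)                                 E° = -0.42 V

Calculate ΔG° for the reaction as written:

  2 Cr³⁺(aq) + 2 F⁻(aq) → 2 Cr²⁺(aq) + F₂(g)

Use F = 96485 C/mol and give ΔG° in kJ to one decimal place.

As written, Cr³⁺/Cr²⁺ is reduced (cathode) and F₂/F⁻ is oxidised (anode), so E°cell = (-0.42) − (+2.90) = -3.32 V.
Balancing electrons gives n = 2.
ΔG° = −nFE° = −(2)(96485)(-3.32) = 640,660 J = +640.7 kJ.

+640.7 kJ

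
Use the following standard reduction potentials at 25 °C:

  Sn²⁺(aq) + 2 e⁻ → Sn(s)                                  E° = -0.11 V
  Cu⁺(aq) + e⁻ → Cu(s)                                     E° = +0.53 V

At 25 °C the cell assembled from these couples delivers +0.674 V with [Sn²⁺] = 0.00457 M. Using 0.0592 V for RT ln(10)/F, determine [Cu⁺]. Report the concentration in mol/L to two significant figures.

0.25 M

Cu⁺/Cu is the cathode, Sn²⁺/Sn the anode: E°cell = +0.64 V, n = 2.
Overall reaction: 2 Cu⁺(aq) + Sn(s) → 2 Cu(s) + Sn²⁺(aq); Q = [Sn²⁺]^1/[Cu⁺]^2.
From E = E° − (0.0592/n) log Q: log Q = (E° − E)·n/0.0592 = (+0.64 − (+0.674))·2/0.0592 = -1.1486.
So 2·log[Cu⁺] = 1·log(0.00457) − log Q = -2.3401 − (-1.1486) = -1.1915; log[Cu⁺] = -1.1915 / 2 = -0.5958; [Cu⁺] = 10^(-0.5958) ≈ 0.25 M.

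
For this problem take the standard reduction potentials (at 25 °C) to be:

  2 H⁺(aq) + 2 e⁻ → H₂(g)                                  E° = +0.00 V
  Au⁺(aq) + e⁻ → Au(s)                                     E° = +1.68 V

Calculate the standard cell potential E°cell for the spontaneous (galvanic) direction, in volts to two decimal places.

+1.68 V

The Au⁺/Au couple has the higher reduction potential, so it is the cathode; H⁺/H₂ is oxidised at the anode.
E°cell = E°(cathode) − E°(anode) = (+1.68) − (+0.00) = +1.68 V.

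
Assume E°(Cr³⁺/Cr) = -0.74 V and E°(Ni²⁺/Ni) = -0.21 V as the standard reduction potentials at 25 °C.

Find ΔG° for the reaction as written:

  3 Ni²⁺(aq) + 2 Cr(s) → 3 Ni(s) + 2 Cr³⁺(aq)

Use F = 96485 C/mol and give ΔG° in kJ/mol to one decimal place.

-306.8 kJ/mol

As written, Ni²⁺/Ni is reduced (cathode) and Cr³⁺/Cr is oxidised (anode), so E°cell = (-0.21) − (-0.74) = +0.53 V.
Balancing electrons gives n = 6.
ΔG° = −nFE° = −(6)(96485)(+0.53) = -306,822 J = -306.8 kJ/mol.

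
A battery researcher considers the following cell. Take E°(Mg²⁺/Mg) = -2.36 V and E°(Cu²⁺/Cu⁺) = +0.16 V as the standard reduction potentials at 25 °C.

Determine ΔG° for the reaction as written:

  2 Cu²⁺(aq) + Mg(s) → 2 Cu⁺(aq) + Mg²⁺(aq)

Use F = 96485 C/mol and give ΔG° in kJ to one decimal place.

-486.3 kJ

As written, Cu²⁺/Cu⁺ is reduced (cathode) and Mg²⁺/Mg is oxidised (anode), so E°cell = (+0.16) − (-2.36) = +2.52 V.
Balancing electrons gives n = 2.
ΔG° = −nFE° = −(2)(96485)(+2.52) = -486,284 J = -486.3 kJ.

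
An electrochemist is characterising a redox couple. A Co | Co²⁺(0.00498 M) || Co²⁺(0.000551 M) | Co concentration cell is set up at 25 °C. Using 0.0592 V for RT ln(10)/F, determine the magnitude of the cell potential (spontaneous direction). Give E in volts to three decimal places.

+0.028 V

For a concentration cell E°cell = 0. The 0.00498 M side is the cathode (reduction is favoured where [Co²⁺] is higher).
With n = 2, E = −(0.0592/2) log([Co²⁺]ₐₙ/[Co²⁺]꜀ₐₜ) = −(0.0592/2) log(0.000551/0.00498) = −(0.0592/2)(-0.956) = +0.028 V.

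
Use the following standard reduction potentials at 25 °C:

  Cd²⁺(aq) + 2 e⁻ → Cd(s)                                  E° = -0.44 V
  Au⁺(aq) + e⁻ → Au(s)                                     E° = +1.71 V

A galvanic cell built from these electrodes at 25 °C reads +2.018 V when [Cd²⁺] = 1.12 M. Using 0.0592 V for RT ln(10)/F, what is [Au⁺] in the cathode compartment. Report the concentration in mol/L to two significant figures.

0.0062 M

Au⁺/Au is the cathode, Cd²⁺/Cd the anode: E°cell = +2.15 V, n = 2.
Overall reaction: 2 Au⁺(aq) + Cd(s) → 2 Au(s) + Cd²⁺(aq); Q = [Cd²⁺]^1/[Au⁺]^2.
From E = E° − (0.0592/n) log Q: log Q = (E° − E)·n/0.0592 = (+2.15 − (+2.018))·2/0.0592 = 4.4595.
So 2·log[Au⁺] = 1·log(1.12) − log Q = 0.0492 − (4.4595) = -4.4103; log[Au⁺] = -4.4103 / 2 = -2.2052; [Au⁺] = 10^(-2.2052) ≈ 0.0062 M.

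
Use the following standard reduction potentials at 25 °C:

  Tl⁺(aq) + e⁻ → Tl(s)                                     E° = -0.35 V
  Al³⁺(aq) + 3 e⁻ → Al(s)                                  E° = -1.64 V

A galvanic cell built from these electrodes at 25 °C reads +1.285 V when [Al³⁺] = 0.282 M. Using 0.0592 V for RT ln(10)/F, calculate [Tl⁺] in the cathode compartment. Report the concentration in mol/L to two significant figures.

0.54 M

Tl⁺/Tl is the cathode, Al³⁺/Al the anode: E°cell = +1.29 V, n = 3.
Overall reaction: 3 Tl⁺(aq) + Al(s) → 3 Tl(s) + Al³⁺(aq); Q = [Al³⁺]^1/[Tl⁺]^3.
From E = E° − (0.0592/n) log Q: log Q = (E° − E)·n/0.0592 = (+1.29 − (+1.285))·3/0.0592 = 0.2534.
So 3·log[Tl⁺] = 1·log(0.282) − log Q = -0.5498 − (0.2534) = -0.8032; log[Tl⁺] = -0.8032 / 3 = -0.2677; [Tl⁺] = 10^(-0.2677) ≈ 0.54 M.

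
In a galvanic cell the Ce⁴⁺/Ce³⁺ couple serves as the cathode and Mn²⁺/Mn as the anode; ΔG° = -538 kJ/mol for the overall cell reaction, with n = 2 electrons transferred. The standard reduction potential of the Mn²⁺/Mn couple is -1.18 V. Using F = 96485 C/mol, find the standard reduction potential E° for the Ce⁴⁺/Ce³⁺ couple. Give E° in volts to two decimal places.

E°cell = −ΔG°/(nF) = −(-538×10³)/((2)(96485)) = +2.788 V.
Since Ce⁴⁺/Ce³⁺ is the cathode and Mn²⁺/Mn the anode, E°cell = E°(Ce⁴⁺/Ce³⁺) − E°(Mn²⁺/Mn).
So E°(Ce⁴⁺/Ce³⁺) = E°cell + E°(Mn²⁺/Mn) = +2.788 + (-1.18) = +1.61 V.

+1.61 V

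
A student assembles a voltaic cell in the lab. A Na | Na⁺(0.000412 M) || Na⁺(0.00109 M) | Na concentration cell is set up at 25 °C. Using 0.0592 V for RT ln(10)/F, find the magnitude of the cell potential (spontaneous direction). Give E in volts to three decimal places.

+0.025 V

For a concentration cell E°cell = 0. The 0.00109 M side is the cathode (reduction is favoured where [Na⁺] is higher).
With n = 1, E = −(0.0592/1) log([Na⁺]ₐₙ/[Na⁺]꜀ₐₜ) = −(0.0592/1) log(0.000412/0.00109) = −(0.0592/1)(-0.423) = +0.025 V.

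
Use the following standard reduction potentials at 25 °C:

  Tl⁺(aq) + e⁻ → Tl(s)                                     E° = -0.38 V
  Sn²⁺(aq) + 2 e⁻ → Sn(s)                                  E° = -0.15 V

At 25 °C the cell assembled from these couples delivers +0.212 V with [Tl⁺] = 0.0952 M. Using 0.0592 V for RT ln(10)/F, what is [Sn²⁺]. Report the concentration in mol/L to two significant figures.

0.0022 M

Sn²⁺/Sn is the cathode, Tl⁺/Tl the anode: E°cell = +0.23 V, n = 2.
Overall reaction: Sn²⁺(aq) + 2 Tl(s) → Sn(s) + 2 Tl⁺(aq); Q = [Tl⁺]^2/[Sn²⁺]^1.
From E = E° − (0.0592/n) log Q: log Q = (E° − E)·n/0.0592 = (+0.23 − (+0.212))·2/0.0592 = 0.6081.
So 1·log[Sn²⁺] = 2·log(0.0952) − log Q = -2.0427 − (0.6081) = -2.6508; [Sn²⁺] = 10^(-2.6508) ≈ 0.0022 M.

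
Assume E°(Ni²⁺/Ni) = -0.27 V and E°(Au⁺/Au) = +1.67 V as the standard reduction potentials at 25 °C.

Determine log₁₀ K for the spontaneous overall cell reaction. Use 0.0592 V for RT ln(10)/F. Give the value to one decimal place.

65.5

Cathode: Au⁺/Au; anode: Ni²⁺/Ni. E°cell = +1.94 V, n = 2.
log K = nE°cell / 0.0592 = (2)(+1.94) / 0.0592 = 65.5.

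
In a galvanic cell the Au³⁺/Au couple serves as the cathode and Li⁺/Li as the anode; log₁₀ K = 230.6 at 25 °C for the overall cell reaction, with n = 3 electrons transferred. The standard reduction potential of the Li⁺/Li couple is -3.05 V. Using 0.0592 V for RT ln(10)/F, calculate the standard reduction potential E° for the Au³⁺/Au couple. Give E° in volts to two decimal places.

+1.50 V

E°cell = (0.0592/n)·log K = (0.0592/3)(230.6) = +4.551 V.
Since Au³⁺/Au is the cathode and Li⁺/Li the anode, E°cell = E°(Au³⁺/Au) − E°(Li⁺/Li).
So E°(Au³⁺/Au) = E°cell + E°(Li⁺/Li) = +4.551 + (-3.05) = +1.50 V.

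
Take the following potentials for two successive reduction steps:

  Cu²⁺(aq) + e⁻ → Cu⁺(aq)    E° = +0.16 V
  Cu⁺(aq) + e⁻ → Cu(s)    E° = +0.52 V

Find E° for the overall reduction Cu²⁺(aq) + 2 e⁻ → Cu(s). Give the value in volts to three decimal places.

+0.340 V

Adding the free-energy changes (−nFE°) of the two steps gives −n₃FE°₃ = −n₁FE°₁ − n₂FE°₂.
E°₃ = (1×+0.16 + 1×+0.52) / 2 = (+0.680) / 2 = +0.340 V.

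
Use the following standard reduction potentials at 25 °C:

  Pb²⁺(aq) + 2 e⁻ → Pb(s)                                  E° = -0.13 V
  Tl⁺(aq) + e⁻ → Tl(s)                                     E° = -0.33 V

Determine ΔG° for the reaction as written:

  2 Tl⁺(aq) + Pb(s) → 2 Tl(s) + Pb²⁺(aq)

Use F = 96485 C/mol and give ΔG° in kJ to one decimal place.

+38.6 kJ

As written, Tl⁺/Tl is reduced (cathode) and Pb²⁺/Pb is oxidised (anode), so E°cell = (-0.33) − (-0.13) = -0.20 V.
Balancing electrons gives n = 2.
ΔG° = −nFE° = −(2)(96485)(-0.20) = 38,594 J = +38.6 kJ.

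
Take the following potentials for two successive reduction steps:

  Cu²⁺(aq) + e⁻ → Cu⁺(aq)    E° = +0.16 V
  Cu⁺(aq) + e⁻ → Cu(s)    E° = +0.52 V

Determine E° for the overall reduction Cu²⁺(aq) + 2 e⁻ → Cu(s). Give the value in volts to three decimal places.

+0.340 V

Since ΔG° = −nFE° is additive over sequential reductions, n₃E°₃ = n₁E°₁ + n₂E°₂.
E°₃ = (1×+0.16 + 1×+0.52) / 2 = (+0.680) / 2 = +0.340 V.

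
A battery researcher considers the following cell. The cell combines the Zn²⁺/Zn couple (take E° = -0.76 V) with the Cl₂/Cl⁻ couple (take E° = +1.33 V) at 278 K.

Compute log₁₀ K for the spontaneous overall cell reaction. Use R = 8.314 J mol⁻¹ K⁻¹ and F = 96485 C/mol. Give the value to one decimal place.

75.8

Cathode: Cl₂/Cl⁻; anode: Zn²⁺/Zn. E°cell = (+1.33) − (-0.76) = +2.09 V, with n = 2.
ΔG° = −nFE° = −RT ln K, so ln K = nFE°/(RT) = (2)(96485)(+2.09) / ((8.314)(278)) = 174.494.
log₁₀ K = 174.494 / ln 10 = 75.8.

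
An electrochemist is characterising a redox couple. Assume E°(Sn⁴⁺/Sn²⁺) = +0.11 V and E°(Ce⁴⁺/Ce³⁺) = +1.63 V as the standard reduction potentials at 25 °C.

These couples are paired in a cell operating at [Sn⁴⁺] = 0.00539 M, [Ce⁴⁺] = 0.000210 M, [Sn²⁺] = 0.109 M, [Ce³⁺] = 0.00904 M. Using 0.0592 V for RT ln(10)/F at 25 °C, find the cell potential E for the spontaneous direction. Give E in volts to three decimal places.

Ce⁴⁺/Ce³⁺ is the cathode (higher E°), Sn⁴⁺/Sn²⁺ the anode: E°cell = +1.63 − (+0.11) = +1.52 V, n = 2.
Overall: 2 Ce⁴⁺(aq) + Sn²⁺(aq) → 2 Ce³⁺(aq) + Sn⁴⁺(aq)
Q = [Ce³⁺]^2·[Sn⁴⁺] / ([Ce⁴⁺]^2·[Sn²⁺]); log Q = 1.962.
E = E° − (0.0592/n) log Q = +1.52 − (0.0592/2)(1.962) = +1.462 V.

+1.462 V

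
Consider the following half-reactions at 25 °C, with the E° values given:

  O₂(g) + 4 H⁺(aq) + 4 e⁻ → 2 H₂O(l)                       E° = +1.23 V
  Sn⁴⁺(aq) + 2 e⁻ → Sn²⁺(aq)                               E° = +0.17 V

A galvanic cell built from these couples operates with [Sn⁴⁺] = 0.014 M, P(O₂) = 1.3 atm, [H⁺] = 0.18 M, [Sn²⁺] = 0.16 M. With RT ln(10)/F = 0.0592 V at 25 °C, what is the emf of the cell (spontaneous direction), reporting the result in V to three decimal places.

O₂/H₂O is the cathode (higher E°), Sn⁴⁺/Sn²⁺ the anode: E°cell = +1.23 − (+0.17) = +1.06 V, n = 4.
Overall: O₂(g) + 4 H⁺(aq) + 2 Sn²⁺(aq) → 2 H₂O(l) + 2 Sn⁴⁺(aq)
Q = [Sn⁴⁺]^2 / (P(O₂)·[H⁺]^4·[Sn²⁺]^2); log Q = 0.749.
E = E° − (0.0592/n) log Q = +1.06 − (0.0592/4)(0.749) = +1.049 V.

+1.049 V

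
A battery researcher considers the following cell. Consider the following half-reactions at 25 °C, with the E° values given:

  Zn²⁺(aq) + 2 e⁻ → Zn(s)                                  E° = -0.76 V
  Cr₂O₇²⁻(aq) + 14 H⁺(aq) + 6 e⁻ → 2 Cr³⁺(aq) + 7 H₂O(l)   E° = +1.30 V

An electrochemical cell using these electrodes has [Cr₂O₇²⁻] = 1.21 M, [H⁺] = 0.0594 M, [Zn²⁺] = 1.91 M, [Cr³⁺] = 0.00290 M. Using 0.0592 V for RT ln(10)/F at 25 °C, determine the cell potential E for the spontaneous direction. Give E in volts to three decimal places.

+1.933 V

Cr₂O₇²⁻/Cr³⁺ is the cathode (higher E°), Zn²⁺/Zn the anode: E°cell = +1.30 − (-0.76) = +2.06 V, n = 6.
Overall: Cr₂O₇²⁻(aq) + 14 H⁺(aq) + 3 Zn(s) → 2 Cr³⁺(aq) + 7 H₂O(l) + 3 Zn²⁺(aq)
Q = [Cr³⁺]^2·[Zn²⁺]^3 / ([Cr₂O₇²⁻]·[H⁺]^14); log Q = 12.852.
E = E° − (0.0592/n) log Q = +2.06 − (0.0592/6)(12.852) = +1.933 V.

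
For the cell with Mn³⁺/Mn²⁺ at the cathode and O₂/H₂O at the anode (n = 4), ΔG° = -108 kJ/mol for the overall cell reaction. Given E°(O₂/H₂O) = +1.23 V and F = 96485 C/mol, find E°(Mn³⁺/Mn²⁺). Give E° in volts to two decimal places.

+1.51 V

E°cell = −ΔG°/(nF) = −(-108×10³)/((4)(96485)) = +0.280 V.
Since Mn³⁺/Mn²⁺ is the cathode and O₂/H₂O the anode, E°cell = E°(Mn³⁺/Mn²⁺) − E°(O₂/H₂O).
So E°(Mn³⁺/Mn²⁺) = E°cell + E°(O₂/H₂O) = +0.280 + (+1.23) = +1.51 V.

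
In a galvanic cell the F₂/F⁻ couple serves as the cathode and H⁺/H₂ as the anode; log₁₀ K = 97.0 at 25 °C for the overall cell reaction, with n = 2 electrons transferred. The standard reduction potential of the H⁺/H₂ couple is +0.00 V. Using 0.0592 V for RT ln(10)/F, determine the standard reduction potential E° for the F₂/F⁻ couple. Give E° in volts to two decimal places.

+2.87 V

E°cell = (0.0592/n)·log K = (0.0592/2)(97.0) = +2.871 V.
Since F₂/F⁻ is the cathode and H⁺/H₂ the anode, E°cell = E°(F₂/F⁻) − E°(H⁺/H₂).
So E°(F₂/F⁻) = E°cell + E°(H⁺/H₂) = +2.871 + (+0.00) = +2.87 V.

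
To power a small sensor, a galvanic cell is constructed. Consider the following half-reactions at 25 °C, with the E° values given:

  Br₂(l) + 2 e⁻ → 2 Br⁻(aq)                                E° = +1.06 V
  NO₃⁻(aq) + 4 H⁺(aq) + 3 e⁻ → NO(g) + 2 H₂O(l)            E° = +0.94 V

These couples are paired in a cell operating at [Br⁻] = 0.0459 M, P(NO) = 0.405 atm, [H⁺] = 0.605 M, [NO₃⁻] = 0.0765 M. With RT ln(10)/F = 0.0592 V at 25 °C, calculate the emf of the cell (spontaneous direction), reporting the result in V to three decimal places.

Br₂/Br⁻ is the cathode (higher E°), NO₃⁻/NO the anode: E°cell = +1.06 − (+0.94) = +0.12 V, n = 6.
Overall: 3 Br₂(l) + 2 NO(g) + 4 H₂O(l) → 6 Br⁻(aq) + 2 NO₃⁻(aq) + 8 H⁺(aq)
Q = [Br⁻]^6·[NO₃⁻]^2·[H⁺]^8 / (P(NO)^2); log Q = -11.223.
E = E° − (0.0592/n) log Q = +0.12 − (0.0592/6)(-11.223) = +0.231 V.

+0.231 V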